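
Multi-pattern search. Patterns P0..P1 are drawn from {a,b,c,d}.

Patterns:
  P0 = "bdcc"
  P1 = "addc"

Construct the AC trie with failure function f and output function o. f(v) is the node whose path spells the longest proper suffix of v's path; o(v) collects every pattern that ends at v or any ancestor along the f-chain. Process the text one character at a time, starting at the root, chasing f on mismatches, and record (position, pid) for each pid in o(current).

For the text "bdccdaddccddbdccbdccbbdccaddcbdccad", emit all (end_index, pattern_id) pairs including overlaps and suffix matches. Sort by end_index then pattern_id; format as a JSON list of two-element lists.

Build automaton:
Trie nodes:
  0='ε' goto a→5 b→1
  1='b' goto d→2
  2='bd' goto c→3
  3='bdc' goto c→4
  4='bdcc' goto ·  ←P0
  5='a' goto d→6
  6='ad' goto d→7
  7='add' goto c→8
  8='addc' goto ·  ←P1

Failure links (BFS by depth):
  fail(1) 'b': from fail(0)=0 chase 'b': 0 ⇒ 0;  out=∅∪out(0)=∅
  fail(5) 'a': from fail(0)=0 chase 'a': 0 ⇒ 0;  out=∅∪out(0)=∅
  fail(2) 'bd': from fail(1)=0 chase 'd': 0 ⇒ 0;  out=∅∪out(0)=∅
  fail(6) 'ad': from fail(5)=0 chase 'd': 0 ⇒ 0;  out=∅∪out(0)=∅
  fail(3) 'bdc': from fail(2)=0 chase 'c': 0 ⇒ 0;  out=∅∪out(0)=∅
  fail(7) 'add': from fail(6)=0 chase 'd': 0 ⇒ 0;  out=∅∪out(0)=∅
  fail(4) 'bdcc': from fail(3)=0 chase 'c': 0 ⇒ 0;  out={0}∪out(0)={0}
  fail(8) 'addc': from fail(7)=0 chase 'c': 0 ⇒ 0;  out={1}∪out(0)={1}

Run:
i=0 'b': node 0→1
i=1 'd': node 1→2
i=2 'c': node 2→3
i=3 'c': node 3→4  ** P0@[0:3]
i=4 'd': node 4→0 ·f
i=5 'a': node 0→5
i=6 'd': node 5→6
i=7 'd': node 6→7
i=8 'c': node 7→8  ** P1@[5:8]
i=9 'c': node 8→0 ·f
i=10 'd': node 0→0
i=11 'd': node 0→0
i=12 'b': node 0→1
i=13 'd': node 1→2
i=14 'c': node 2→3
i=15 'c': node 3→4  ** P0@[12:15]
i=16 'b': node 4→1 ·f
i=17 'd': node 1→2
i=18 'c': node 2→3
i=19 'c': node 3→4  ** P0@[16:19]
i=20 'b': node 4→1 ·f
i=21 'b': node 1→1 ·f
i=22 'd': node 1→2
i=23 'c': node 2→3
i=24 'c': node 3→4  ** P0@[21:24]
i=25 'a': node 4→5 ·f
i=26 'd': node 5→6
i=27 'd': node 6→7
i=28 'c': node 7→8  ** P1@[25:28]
i=29 'b': node 8→1 ·f
i=30 'd': node 1→2
i=31 'c': node 2→3
i=32 'c': node 3→4  ** P0@[29:32]
i=33 'a': node 4→5 ·f
i=34 'd': node 5→6

Matches: [[3,0],[8,1],[15,0],[19,0],[24,0],[28,1],[32,0]]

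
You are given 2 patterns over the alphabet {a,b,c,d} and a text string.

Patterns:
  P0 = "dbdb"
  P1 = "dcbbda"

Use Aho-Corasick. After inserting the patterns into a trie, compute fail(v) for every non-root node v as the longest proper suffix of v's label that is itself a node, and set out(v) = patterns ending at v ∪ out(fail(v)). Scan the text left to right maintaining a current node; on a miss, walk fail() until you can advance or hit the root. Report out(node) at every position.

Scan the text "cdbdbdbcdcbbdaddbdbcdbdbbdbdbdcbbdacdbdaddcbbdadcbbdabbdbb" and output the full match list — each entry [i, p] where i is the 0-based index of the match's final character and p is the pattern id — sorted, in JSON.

Build automaton:
Trie nodes:
  n0 'ε': d→1
  n1 'd': b→2 c→5
  n2 'db': d→3
  n3 'dbd': b→4
  n4 'dbdb': ·  ←P0
  n5 'dc': b→6
  n6 'dcb': b→7
  n7 'dcbb': d→8
  n8 'dcbbd': a→9
  n9 'dcbbda': ·  ←P1

BFS fail/out derivation:
  fail(1) 'd': from fail(0)=0 chase 'd': 0 ⇒ 0;  out=∅∪out(0)=∅
  fail(2) 'db': from fail(1)=0 chase 'b': 0 ⇒ 0;  out=∅∪out(0)=∅
  fail(5) 'dc': from fail(1)=0 chase 'c': 0 ⇒ 0;  out=∅∪out(0)=∅
  fail(3) 'dbd': from fail(2)=0 chase 'd': 0 ⇒ 1;  out=∅∪out(1)=∅
  fail(6) 'dcb': from fail(5)=0 chase 'b': 0 ⇒ 0;  out=∅∪out(0)=∅
  fail(4) 'dbdb': from fail(3)=1 chase 'b': 1 ⇒ 2;  out={0}∪out(2)={0}
  fail(7) 'dcbb': from fail(6)=0 chase 'b': 0 ⇒ 0;  out=∅∪out(0)=∅
  fail(8) 'dcbbd': from fail(7)=0 chase 'd': 0 ⇒ 1;  out=∅∪out(1)=∅
  fail(9) 'dcbbda': from fail(8)=1 chase 'a': 1→0 ⇒ 0;  out={1}∪out(0)={1}

Text stream:
pos 0 'c': at 0
pos 1 'd': at 1
pos 2 'b': at 2
pos 3 'd': at 3
pos 4 'b': at 4  ** P0@[1:4]
pos 5 'd': at 3 (fail-walked)
pos 6 'b': at 4  ** P0@[3:6]
pos 7 'c': at 0 (fail-walked)
pos 8 'd': at 1
pos 9 'c': at 5
pos 10 'b': at 6
pos 11 'b': at 7
pos 12 'd': at 8
pos 13 'a': at 9  ** P1@[8:13]
pos 14 'd': at 1 (fail-walked)
pos 15 'd': at 1 (fail-walked)
pos 16 'b': at 2
pos 17 'd': at 3
pos 18 'b': at 4  ** P0@[15:18]
pos 19 'c': at 0 (fail-walked)
pos 20 'd': at 1
pos 21 'b': at 2
pos 22 'd': at 3
pos 23 'b': at 4  ** P0@[20:23]
pos 24 'b': at 0 (fail-walked)
pos 25 'd': at 1
pos 26 'b': at 2
pos 27 'd': at 3
pos 28 'b': at 4  ** P0@[25:28]
pos 29 'd': at 3 (fail-walked)
pos 30 'c': at 5 (fail-walked)
pos 31 'b': at 6
pos 32 'b': at 7
pos 33 'd': at 8
pos 34 'a': at 9  ** P1@[29:34]
pos 35 'c': at 0 (fail-walked)
pos 36 'd': at 1
pos 37 'b': at 2
pos 38 'd': at 3
pos 39 'a': at 0 (fail-walked)
pos 40 'd': at 1
pos 41 'd': at 1 (fail-walked)
pos 42 'c': at 5
pos 43 'b': at 6
pos 44 'b': at 7
pos 45 'd': at 8
pos 46 'a': at 9  ** P1@[41:46]
pos 47 'd': at 1 (fail-walked)
pos 48 'c': at 5
pos 49 'b': at 6
pos 50 'b': at 7
pos 51 'd': at 8
pos 52 'a': at 9  ** P1@[47:52]
pos 53 'b': at 0 (fail-walked)
pos 54 'b': at 0
pos 55 'd': at 1
pos 56 'b': at 2
pos 57 'b': at 0 (fail-walked)

Result: [[4,0],[6,0],[13,1],[18,0],[23,0],[28,0],[34,1],[46,1],[52,1]]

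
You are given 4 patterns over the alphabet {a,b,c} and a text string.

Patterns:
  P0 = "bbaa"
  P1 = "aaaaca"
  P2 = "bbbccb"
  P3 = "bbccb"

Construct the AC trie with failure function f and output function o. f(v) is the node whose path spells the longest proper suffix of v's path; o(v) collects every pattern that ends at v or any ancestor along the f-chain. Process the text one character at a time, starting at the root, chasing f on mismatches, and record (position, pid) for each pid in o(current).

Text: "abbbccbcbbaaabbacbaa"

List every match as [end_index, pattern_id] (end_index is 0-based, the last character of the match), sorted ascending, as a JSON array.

Construct AC machine:
Trie (insert patterns):
  0='ε' goto a→5 b→1
  1='b' goto b→2
  2='bb' goto a→3 b→11 c→15
  3='bba' goto a→4
  4='bbaa' goto ·  ←P0
  5='a' goto a→6
  6='aa' goto a→7
  7='aaa' goto a→8
  8='aaaa' goto c→9
  9='aaaac' goto a→10
  10='aaaaca' goto ·  ←P1
  11='bbb' goto c→12
  12='bbbc' goto c→13
  13='bbbcc' goto b→14
  14='bbbccb' goto ·  ←P2
  15='bbc' goto c→16
  16='bbcc' goto b→17
  17='bbccb' goto ·  ←P3

Failure links (BFS by depth):
  n1('b'): parent n0 fail=0; on 'b' 0 → fail=0;  out ∅∪∅=∅
  n5('a'): parent n0 fail=0; on 'a' 0 → fail=0;  out ∅∪∅=∅
  n2('bb'): parent n1 fail=0; on 'b' 0 → fail=1;  out ∅∪∅=∅
  n6('aa'): parent n5 fail=0; on 'a' 0 → fail=5;  out ∅∪∅=∅
  n3('bba'): parent n2 fail=1; on 'a' 1→0 → fail=5;  out ∅∪∅=∅
  n7('aaa'): parent n6 fail=5; on 'a' 5 → fail=6;  out ∅∪∅=∅
  n11('bbb'): parent n2 fail=1; on 'b' 1 → fail=2;  out ∅∪∅=∅
  n15('bbc'): parent n2 fail=1; on 'c' 1→0 → fail=0;  out ∅∪∅=∅
  n4('bbaa'): parent n3 fail=5; on 'a' 5 → fail=6;  out {0}∪∅={0}
  n8('aaaa'): parent n7 fail=6; on 'a' 6 → fail=7;  out ∅∪∅=∅
  n12('bbbc'): parent n11 fail=2; on 'c' 2 → fail=15;  out ∅∪∅=∅
  n16('bbcc'): parent n15 fail=0; on 'c' 0 → fail=0;  out ∅∪∅=∅
  n9('aaaac'): parent n8 fail=7; on 'c' 7→6→5→0 → fail=0;  out ∅∪∅=∅
  n13('bbbcc'): parent n12 fail=15; on 'c' 15 → fail=16;  out ∅∪∅=∅
  n17('bbccb'): parent n16 fail=0; on 'b' 0 → fail=1;  out {3}∪∅={3}
  n10('aaaaca'): parent n9 fail=0; on 'a' 0 → fail=5;  out {1}∪∅={1}
  n14('bbbccb'): parent n13 fail=16; on 'b' 16 → fail=17;  out {2}∪{3}={2,3}

Run:
[0] read 'a'  n0⇒n5
[1] read 'b'  n5⇒n1 ·f
[2] read 'b'  n1⇒n2
[3] read 'b'  n2⇒n11
[4] read 'c'  n11⇒n12
[5] read 'c'  n12⇒n13
[6] read 'b'  n13⇒n14  → match P2@[1:6],P3@[2:6]
[7] read 'c'  n14⇒n0 ·f
[8] read 'b'  n0⇒n1
[9] read 'b'  n1⇒n2
[10] read 'a'  n2⇒n3
[11] read 'a'  n3⇒n4  → match P0@[8:11]
[12] read 'a'  n4⇒n7 ·f
[13] read 'b'  n7⇒n1 ·f
[14] read 'b'  n1⇒n2
[15] read 'a'  n2⇒n3
[16] read 'c'  n3⇒n0 ·f
[17] read 'b'  n0⇒n1
[18] read 'a'  n1⇒n5 ·f
[19] read 'a'  n5⇒n6

Result: [[6,2],[6,3],[11,0]]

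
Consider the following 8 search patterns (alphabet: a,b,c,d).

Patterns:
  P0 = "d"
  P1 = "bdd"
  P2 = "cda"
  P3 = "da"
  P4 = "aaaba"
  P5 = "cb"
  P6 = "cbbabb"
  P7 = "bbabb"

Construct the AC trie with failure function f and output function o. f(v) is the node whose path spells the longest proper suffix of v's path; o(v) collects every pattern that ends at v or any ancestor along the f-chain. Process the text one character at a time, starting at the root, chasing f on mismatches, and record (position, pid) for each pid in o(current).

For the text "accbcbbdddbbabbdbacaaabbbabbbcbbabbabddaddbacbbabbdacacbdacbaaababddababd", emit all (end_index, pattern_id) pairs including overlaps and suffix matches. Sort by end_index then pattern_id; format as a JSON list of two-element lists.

Construct AC machine:
Trie nodes:
  n0 'ε': a→9 b→2 c→5 d→1
  n1 'd': a→8  [P0 ends]
  n2 'b': b→19 d→3
  n3 'bd': d→4
  n4 'bdd': ·  [P1 ends]
  n5 'c': b→14 d→6
  n6 'cd': a→7
  n7 'cda': ·  [P2 ends]
  n8 'da': ·  [P3 ends]
  n9 'a': a→10
  n10 'aa': a→11
  n11 'aaa': b→12
  n12 'aaab': a→13
  n13 'aaaba': ·  [P4 ends]
  n14 'cb': b→15  [P5 ends]
  n15 'cbb': a→16
  n16 'cbba': b→17
  n17 'cbbab': b→18
  n18 'cbbabb': ·  [P6 ends]
  n19 'bb': a→20
  n20 'bba': b→21
  n21 'bbab': b→22
  n22 'bbabb': ·  [P7 ends]

Failure links (BFS by depth):
  n1('d'): parent n0 fail=0; on 'd' 0 → fail=0;  out {0}∪∅={0}
  n2('b'): parent n0 fail=0; on 'b' 0 → fail=0;  out ∅∪∅=∅
  n5('c'): parent n0 fail=0; on 'c' 0 → fail=0;  out ∅∪∅=∅
  n9('a'): parent n0 fail=0; on 'a' 0 → fail=0;  out ∅∪∅=∅
  n3('bd'): parent n2 fail=0; on 'd' 0 → fail=1;  out ∅∪{0}={0}
  n6('cd'): parent n5 fail=0; on 'd' 0 → fail=1;  out ∅∪{0}={0}
  n8('da'): parent n1 fail=0; on 'a' 0 → fail=9;  out {3}∪∅={3}
  n10('aa'): parent n9 fail=0; on 'a' 0 → fail=9;  out ∅∪∅=∅
  n14('cb'): parent n5 fail=0; on 'b' 0 → fail=2;  out {5}∪∅={5}
  n19('bb'): parent n2 fail=0; on 'b' 0 → fail=2;  out ∅∪∅=∅
  n4('bdd'): parent n3 fail=1; on 'd' 1→0 → fail=1;  out {1}∪{0}={0,1}
  n7('cda'): parent n6 fail=1; on 'a' 1 → fail=8;  out {2}∪{3}={2,3}
  n11('aaa'): parent n10 fail=9; on 'a' 9 → fail=10;  out ∅∪∅=∅
  n15('cbb'): parent n14 fail=2; on 'b' 2 → fail=19;  out ∅∪∅=∅
  n20('bba'): parent n19 fail=2; on 'a' 2→0 → fail=9;  out ∅∪∅=∅
  n12('aaab'): parent n11 fail=10; on 'b' 10→9→0 → fail=2;  out ∅∪∅=∅
  n16('cbba'): parent n15 fail=19; on 'a' 19 → fail=20;  out ∅∪∅=∅
  n21('bbab'): parent n20 fail=9; on 'b' 9→0 → fail=2;  out ∅∪∅=∅
  n13('aaaba'): parent n12 fail=2; on 'a' 2→0 → fail=9;  out {4}∪∅={4}
  n17('cbbab'): parent n16 fail=20; on 'b' 20 → fail=21;  out ∅∪∅=∅
  n22('bbabb'): parent n21 fail=2; on 'b' 2 → fail=19;  out {7}∪∅={7}
  n18('cbbabb'): parent n17 fail=21; on 'b' 21 → fail=22;  out {6}∪{7}={6,7}

Run:
pos 0 'a': at 9
pos 1 'c': at 5 (via fail)
pos 2 'c': at 5 (via fail)
pos 3 'b': at 14  → match P5@[2:3]
pos 4 'c': at 5 (via fail)
pos 5 'b': at 14  → match P5@[4:5]
pos 6 'b': at 15
pos 7 'd': at 3 (via fail)  → match P0@[7:7]
pos 8 'd': at 4  → match P0@[8:8],P1@[6:8]
pos 9 'd': at 1 (via fail)  → match P0@[9:9]
pos 10 'b': at 2 (via fail)
pos 11 'b': at 19
pos 12 'a': at 20
pos 13 'b': at 21
pos 14 'b': at 22  → match P7@[10:14]
pos 15 'd': at 3 (via fail)  → match P0@[15:15]
pos 16 'b': at 2 (via fail)
pos 17 'a': at 9 (via fail)
pos 18 'c': at 5 (via fail)
pos 19 'a': at 9 (via fail)
pos 20 'a': at 10
pos 21 'a': at 11
pos 22 'b': at 12
pos 23 'b': at 19 (via fail)
pos 24 'b': at 19 (via fail)
pos 25 'a': at 20
pos 26 'b': at 21
pos 27 'b': at 22  → match P7@[23:27]
pos 28 'b': at 19 (via fail)
pos 29 'c': at 5 (via fail)
pos 30 'b': at 14  → match P5@[29:30]
pos 31 'b': at 15
pos 32 'a': at 16
pos 33 'b': at 17
pos 34 'b': at 18  → match P6@[29:34],P7@[30:34]
pos 35 'a': at 20 (via fail)
pos 36 'b': at 21
pos 37 'd': at 3 (via fail)  → match P0@[37:37]
pos 38 'd': at 4  → match P0@[38:38],P1@[36:38]
pos 39 'a': at 8 (via fail)  → match P3@[38:39]
pos 40 'd': at 1 (via fail)  → match P0@[40:40]
pos 41 'd': at 1 (via fail)  → match P0@[41:41]
pos 42 'b': at 2 (via fail)
pos 43 'a': at 9 (via fail)
pos 44 'c': at 5 (via fail)
pos 45 'b': at 14  → match P5@[44:45]
pos 46 'b': at 15
pos 47 'a': at 16
pos 48 'b': at 17
pos 49 'b': at 18  → match P6@[44:49],P7@[45:49]
pos 50 'd': at 3 (via fail)  → match P0@[50:50]
pos 51 'a': at 8 (via fail)  → match P3@[50:51]
pos 52 'c': at 5 (via fail)
pos 53 'a': at 9 (via fail)
pos 54 'c': at 5 (via fail)
pos 55 'b': at 14  → match P5@[54:55]
pos 56 'd': at 3 (via fail)  → match P0@[56:56]
pos 57 'a': at 8 (via fail)  → match P3@[56:57]
pos 58 'c': at 5 (via fail)
pos 59 'b': at 14  → match P5@[58:59]
pos 60 'a': at 9 (via fail)
pos 61 'a': at 10
pos 62 'a': at 11
pos 63 'b': at 12
pos 64 'a': at 13  → match P4@[60:64]
pos 65 'b': at 2 (via fail)
pos 66 'd': at 3  → match P0@[66:66]
pos 67 'd': at 4  → match P0@[67:67],P1@[65:67]
pos 68 'a': at 8 (via fail)  → match P3@[67:68]
pos 69 'b': at 2 (via fail)
pos 70 'a': at 9 (via fail)
pos 71 'b': at 2 (via fail)
pos 72 'd': at 3  → match P0@[72:72]

All matches (sorted): [[3,5],[5,5],[7,0],[8,0],[8,1],[9,0],[14,7],[15,0],[27,7],[30,5],[34,6],[34,7],[37,0],[38,0],[38,1],[39,3],[40,0],[41,0],[45,5],[49,6],[49,7],[50,0],[51,3],[55,5],[56,0],[57,3],[59,5],[64,4],[66,0],[67,0],[67,1],[68,3],[72,0]]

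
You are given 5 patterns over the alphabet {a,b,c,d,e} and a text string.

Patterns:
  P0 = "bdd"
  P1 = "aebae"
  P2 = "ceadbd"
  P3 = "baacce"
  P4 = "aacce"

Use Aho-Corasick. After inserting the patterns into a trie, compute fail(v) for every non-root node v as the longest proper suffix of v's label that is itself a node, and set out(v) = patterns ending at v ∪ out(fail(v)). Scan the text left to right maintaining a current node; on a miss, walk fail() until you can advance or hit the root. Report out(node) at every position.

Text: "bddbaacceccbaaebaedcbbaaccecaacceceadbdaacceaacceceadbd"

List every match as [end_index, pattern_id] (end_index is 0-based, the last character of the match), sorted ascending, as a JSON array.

Build:
Trie (insert patterns):
  0='ε' goto a→4 b→1 c→9
  1='b' goto a→15 d→2
  2='bd' goto d→3
  3='bdd' goto ·  [P0 ends]
  4='a' goto a→20 e→5
  5='ae' goto b→6
  6='aeb' goto a→7
  7='aeba' goto e→8
  8='aebae' goto ·  [P1 ends]
  9='c' goto e→10
  10='ce' goto a→11
  11='cea' goto d→12
  12='cead' goto b→13
  13='ceadb' goto d→14
  14='ceadbd' goto ·  [P2 ends]
  15='ba' goto a→16
  16='baa' goto c→17
  17='baac' goto c→18
  18='baacc' goto e→19
  19='baacce' goto ·  [P3 ends]
  20='aa' goto c→21
  21='aac' goto c→22
  22='aacc' goto e→23
  23='aacce' goto ·  [P4 ends]

Failure links (BFS by depth):
  fail(1) 'b': from fail(0)=0 chase 'b': 0 ⇒ 0;  out=∅∪out(0)=∅
  fail(4) 'a': from fail(0)=0 chase 'a': 0 ⇒ 0;  out=∅∪out(0)=∅
  fail(9) 'c': from fail(0)=0 chase 'c': 0 ⇒ 0;  out=∅∪out(0)=∅
  fail(2) 'bd': from fail(1)=0 chase 'd': 0 ⇒ 0;  out=∅∪out(0)=∅
  fail(5) 'ae': from fail(4)=0 chase 'e': 0 ⇒ 0;  out=∅∪out(0)=∅
  fail(10) 'ce': from fail(9)=0 chase 'e': 0 ⇒ 0;  out=∅∪out(0)=∅
  fail(15) 'ba': from fail(1)=0 chase 'a': 0 ⇒ 4;  out=∅∪out(4)=∅
  fail(20) 'aa': from fail(4)=0 chase 'a': 0 ⇒ 4;  out=∅∪out(4)=∅
  fail(3) 'bdd': from fail(2)=0 chase 'd': 0 ⇒ 0;  out={0}∪out(0)={0}
  fail(6) 'aeb': from fail(5)=0 chase 'b': 0 ⇒ 1;  out=∅∪out(1)=∅
  fail(11) 'cea': from fail(10)=0 chase 'a': 0 ⇒ 4;  out=∅∪out(4)=∅
  fail(16) 'baa': from fail(15)=4 chase 'a': 4 ⇒ 20;  out=∅∪out(20)=∅
  fail(21) 'aac': from fail(20)=4 chase 'c': 4→0 ⇒ 9;  out=∅∪out(9)=∅
  fail(7) 'aeba': from fail(6)=1 chase 'a': 1 ⇒ 15;  out=∅∪out(15)=∅
  fail(12) 'cead': from fail(11)=4 chase 'd': 4→0 ⇒ 0;  out=∅∪out(0)=∅
  fail(17) 'baac': from fail(16)=20 chase 'c': 20 ⇒ 21;  out=∅∪out(21)=∅
  fail(22) 'aacc': from fail(21)=9 chase 'c': 9→0 ⇒ 9;  out=∅∪out(9)=∅
  fail(8) 'aebae': from fail(7)=15 chase 'e': 15→4 ⇒ 5;  out={1}∪out(5)={1}
  fail(13) 'ceadb': from fail(12)=0 chase 'b': 0 ⇒ 1;  out=∅∪out(1)=∅
  fail(18) 'baacc': from fail(17)=21 chase 'c': 21 ⇒ 22;  out=∅∪out(22)=∅
  fail(23) 'aacce': from fail(22)=9 chase 'e': 9 ⇒ 10;  out={4}∪out(10)={4}
  fail(14) 'ceadbd': from fail(13)=1 chase 'd': 1 ⇒ 2;  out={2}∪out(2)={2}
  fail(19) 'baacce': from fail(18)=22 chase 'e': 22 ⇒ 23;  out={3}∪out(23)={3,4}

Text stream:
i=0 'b': node 0→1
i=1 'd': node 1→2
i=2 'd': node 2→3  → match P0@[0:2]
i=3 'b': node 3→1 ·f
i=4 'a': node 1→15
i=5 'a': node 15→16
i=6 'c': node 16→17
i=7 'c': node 17→18
i=8 'e': node 18→19  → match P3@[3:8],P4@[4:8]
i=9 'c': node 19→9 ·f
i=10 'c': node 9→9 ·f
i=11 'b': node 9→1 ·f
i=12 'a': node 1→15
i=13 'a': node 15→16
i=14 'e': node 16→5 ·f
i=15 'b': node 5→6
i=16 'a': node 6→7
i=17 'e': node 7→8  → match P1@[13:17]
i=18 'd': node 8→0 ·f
i=19 'c': node 0→9
i=20 'b': node 9→1 ·f
i=21 'b': node 1→1 ·f
i=22 'a': node 1→15
i=23 'a': node 15→16
i=24 'c': node 16→17
i=25 'c': node 17→18
i=26 'e': node 18→19  → match P3@[21:26],P4@[22:26]
i=27 'c': node 19→9 ·f
i=28 'a': node 9→4 ·f
i=29 'a': node 4→20
i=30 'c': node 20→21
i=31 'c': node 21→22
i=32 'e': node 22→23  → match P4@[28:32]
i=33 'c': node 23→9 ·f
i=34 'e': node 9→10
i=35 'a': node 10→11
i=36 'd': node 11→12
i=37 'b': node 12→13
i=38 'd': node 13→14  → match P2@[33:38]
i=39 'a': node 14→4 ·f
i=40 'a': node 4→20
i=41 'c': node 20→21
i=42 'c': node 21→22
i=43 'e': node 22→23  → match P4@[39:43]
i=44 'a': node 23→11 ·f
i=45 'a': node 11→20 ·f
i=46 'c': node 20→21
i=47 'c': node 21→22
i=48 'e': node 22→23  → match P4@[44:48]
i=49 'c': node 23→9 ·f
i=50 'e': node 9→10
i=51 'a': node 10→11
i=52 'd': node 11→12
i=53 'b': node 12→13
i=54 'd': node 13→14  → match P2@[49:54]

Matches: [[2,0],[8,3],[8,4],[17,1],[26,3],[26,4],[32,4],[38,2],[43,4],[48,4],[54,2]]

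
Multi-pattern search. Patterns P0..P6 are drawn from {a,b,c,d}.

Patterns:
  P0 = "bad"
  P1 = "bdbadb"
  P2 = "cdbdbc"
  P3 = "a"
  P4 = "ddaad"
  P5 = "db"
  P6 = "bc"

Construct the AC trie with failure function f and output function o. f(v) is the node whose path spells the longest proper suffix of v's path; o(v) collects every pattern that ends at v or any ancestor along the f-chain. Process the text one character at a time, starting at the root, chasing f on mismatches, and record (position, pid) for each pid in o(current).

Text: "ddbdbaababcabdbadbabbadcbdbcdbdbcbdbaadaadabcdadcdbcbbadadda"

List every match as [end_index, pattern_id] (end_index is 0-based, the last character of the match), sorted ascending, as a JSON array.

Build automaton:
Trie (insert patterns):
  0='ε' goto a→15 b→1 c→9 d→16
  1='b' goto a→2 c→22 d→4
  2='ba' goto d→3
  3='bad' goto ·  ←P0
  4='bd' goto b→5
  5='bdb' goto a→6
  6='bdba' goto d→7
  7='bdbad' goto b→8
  8='bdbadb' goto ·  ←P1
  9='c' goto d→10
  10='cd' goto b→11
  11='cdb' goto d→12
  12='cdbd' goto b→13
  13='cdbdb' goto c→14
  14='cdbdbc' goto ·  ←P2
  15='a' goto ·  ←P3
  16='d' goto b→21 d→17
  17='dd' goto a→18
  18='dda' goto a→19
  19='ddaa' goto d→20
  20='ddaad' goto ·  ←P4
  21='db' goto ·  ←P5
  22='bc' goto ·  ←P6

Failure links (BFS by depth):
  fail(1) 'b': from fail(0)=0 chase 'b': 0 ⇒ 0;  out=∅∪out(0)=∅
  fail(9) 'c': from fail(0)=0 chase 'c': 0 ⇒ 0;  out=∅∪out(0)=∅
  fail(15) 'a': from fail(0)=0 chase 'a': 0 ⇒ 0;  out={3}∪out(0)={3}
  fail(16) 'd': from fail(0)=0 chase 'd': 0 ⇒ 0;  out=∅∪out(0)=∅
  fail(2) 'ba': from fail(1)=0 chase 'a': 0 ⇒ 15;  out=∅∪out(15)={3}
  fail(4) 'bd': from fail(1)=0 chase 'd': 0 ⇒ 16;  out=∅∪out(16)=∅
  fail(10) 'cd': from fail(9)=0 chase 'd': 0 ⇒ 16;  out=∅∪out(16)=∅
  fail(17) 'dd': from fail(16)=0 chase 'd': 0 ⇒ 16;  out=∅∪out(16)=∅
  fail(21) 'db': from fail(16)=0 chase 'b': 0 ⇒ 1;  out={5}∪out(1)={5}
  fail(22) 'bc': from fail(1)=0 chase 'c': 0 ⇒ 9;  out={6}∪out(9)={6}
  fail(3) 'bad': from fail(2)=15 chase 'd': 15→0 ⇒ 16;  out={0}∪out(16)={0}
  fail(5) 'bdb': from fail(4)=16 chase 'b': 16 ⇒ 21;  out=∅∪out(21)={5}
  fail(11) 'cdb': from fail(10)=16 chase 'b': 16 ⇒ 21;  out=∅∪out(21)={5}
  fail(18) 'dda': from fail(17)=16 chase 'a': 16→0 ⇒ 15;  out=∅∪out(15)={3}
  fail(6) 'bdba': from fail(5)=21 chase 'a': 21→1 ⇒ 2;  out=∅∪out(2)={3}
  fail(12) 'cdbd': from fail(11)=21 chase 'd': 21→1 ⇒ 4;  out=∅∪out(4)=∅
  fail(19) 'ddaa': from fail(18)=15 chase 'a': 15→0 ⇒ 15;  out=∅∪out(15)={3}
  fail(7) 'bdbad': from fail(6)=2 chase 'd': 2 ⇒ 3;  out=∅∪out(3)={0}
  fail(13) 'cdbdb': from fail(12)=4 chase 'b': 4 ⇒ 5;  out=∅∪out(5)={5}
  fail(20) 'ddaad': from fail(19)=15 chase 'd': 15→0 ⇒ 16;  out={4}∪out(16)={4}
  fail(8) 'bdbadb': from fail(7)=3 chase 'b': 3→16 ⇒ 21;  out={1}∪out(21)={1,5}
  fail(14) 'cdbdbc': from fail(13)=5 chase 'c': 5→21→1 ⇒ 22;  out={2}∪out(22)={2,6}

Scan:
i=0 'd': node 0→16
i=1 'd': node 16→17
i=2 'b': node 17→21 (via fail)  ** P5@[1:2]
i=3 'd': node 21→4 (via fail)
i=4 'b': node 4→5  ** P5@[3:4]
i=5 'a': node 5→6  ** P3@[5:5]
i=6 'a': node 6→15 (via fail)  ** P3@[6:6]
i=7 'b': node 15→1 (via fail)
i=8 'a': node 1→2  ** P3@[8:8]
i=9 'b': node 2→1 (via fail)
i=10 'c': node 1→22  ** P6@[9:10]
i=11 'a': node 22→15 (via fail)  ** P3@[11:11]
i=12 'b': node 15→1 (via fail)
i=13 'd': node 1→4
i=14 'b': node 4→5  ** P5@[13:14]
i=15 'a': node 5→6  ** P3@[15:15]
i=16 'd': node 6→7  ** P0@[14:16]
i=17 'b': node 7→8  ** P1@[12:17],P5@[16:17]
i=18 'a': node 8→2 (via fail)  ** P3@[18:18]
i=19 'b': node 2→1 (via fail)
i=20 'b': node 1→1 (via fail)
i=21 'a': node 1→2  ** P3@[21:21]
i=22 'd': node 2→3  ** P0@[20:22]
i=23 'c': node 3→9 (via fail)
i=24 'b': node 9→1 (via fail)
i=25 'd': node 1→4
i=26 'b': node 4→5  ** P5@[25:26]
i=27 'c': node 5→22 (via fail)  ** P6@[26:27]
i=28 'd': node 22→10 (via fail)
i=29 'b': node 10→11  ** P5@[28:29]
i=30 'd': node 11→12
i=31 'b': node 12→13  ** P5@[30:31]
i=32 'c': node 13→14  ** P2@[27:32],P6@[31:32]
i=33 'b': node 14→1 (via fail)
i=34 'd': node 1→4
i=35 'b': node 4→5  ** P5@[34:35]
i=36 'a': node 5→6  ** P3@[36:36]
i=37 'a': node 6→15 (via fail)  ** P3@[37:37]
i=38 'd': node 15→16 (via fail)
i=39 'a': node 16→15 (via fail)  ** P3@[39:39]
i=40 'a': node 15→15 (via fail)  ** P3@[40:40]
i=41 'd': node 15→16 (via fail)
i=42 'a': node 16→15 (via fail)  ** P3@[42:42]
i=43 'b': node 15→1 (via fail)
i=44 'c': node 1→22  ** P6@[43:44]
i=45 'd': node 22→10 (via fail)
i=46 'a': node 10→15 (via fail)  ** P3@[46:46]
i=47 'd': node 15→16 (via fail)
i=48 'c': node 16→9 (via fail)
i=49 'd': node 9→10
i=50 'b': node 10→11  ** P5@[49:50]
i=51 'c': node 11→22 (via fail)  ** P6@[50:51]
i=52 'b': node 22→1 (via fail)
i=53 'b': node 1→1 (via fail)
i=54 'a': node 1→2  ** P3@[54:54]
i=55 'd': node 2→3  ** P0@[53:55]
i=56 'a': node 3→15 (via fail)  ** P3@[56:56]
i=57 'd': node 15→16 (via fail)
i=58 'd': node 16→17
i=59 'a': node 17→18  ** P3@[59:59]

Matches: [[2,5],[4,5],[5,3],[6,3],[8,3],[10,6],[11,3],[14,5],[15,3],[16,0],[17,1],[17,5],[18,3],[21,3],[22,0],[26,5],[27,6],[29,5],[31,5],[32,2],[32,6],[35,5],[36,3],[37,3],[39,3],[40,3],[42,3],[44,6],[46,3],[50,5],[51,6],[54,3],[55,0],[56,3],[59,3]]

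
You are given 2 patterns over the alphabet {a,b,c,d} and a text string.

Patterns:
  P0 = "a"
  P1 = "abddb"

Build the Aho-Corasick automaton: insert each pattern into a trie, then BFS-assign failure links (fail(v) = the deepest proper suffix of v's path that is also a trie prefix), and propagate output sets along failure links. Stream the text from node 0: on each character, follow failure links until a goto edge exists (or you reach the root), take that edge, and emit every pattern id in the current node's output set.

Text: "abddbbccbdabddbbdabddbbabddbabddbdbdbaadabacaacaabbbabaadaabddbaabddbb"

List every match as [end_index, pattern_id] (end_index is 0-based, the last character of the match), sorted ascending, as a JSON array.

Build:
Trie nodes:
  n0 'ε': a→1
  n1 'a': b→2  ←P0
  n2 'ab': d→3
  n3 'abd': d→4
  n4 'abdd': b→5
  n5 'abddb': ·  ←P1

Failure links (BFS by depth):
  fail(1) 'a': from fail(0)=0 chase 'a': 0 ⇒ 0;  out={0}∪out(0)={0}
  fail(2) 'ab': from fail(1)=0 chase 'b': 0 ⇒ 0;  out=∅∪out(0)=∅
  fail(3) 'abd': from fail(2)=0 chase 'd': 0 ⇒ 0;  out=∅∪out(0)=∅
  fail(4) 'abdd': from fail(3)=0 chase 'd': 0 ⇒ 0;  out=∅∪out(0)=∅
  fail(5) 'abddb': from fail(4)=0 chase 'b': 0 ⇒ 0;  out={1}∪out(0)={1}

Run:
[0] read 'a'  n0⇒n1  → match P0@[0:0]
[1] read 'b'  n1⇒n2
[2] read 'd'  n2⇒n3
[3] read 'd'  n3⇒n4
[4] read 'b'  n4⇒n5  → match P1@[0:4]
[5] read 'b'  n5⇒n0 ·f
[6] read 'c'  n0⇒n0
[7] read 'c'  n0⇒n0
[8] read 'b'  n0⇒n0
[9] read 'd'  n0⇒n0
[10] read 'a'  n0⇒n1  → match P0@[10:10]
[11] read 'b'  n1⇒n2
[12] read 'd'  n2⇒n3
[13] read 'd'  n3⇒n4
[14] read 'b'  n4⇒n5  → match P1@[10:14]
[15] read 'b'  n5⇒n0 ·f
[16] read 'd'  n0⇒n0
[17] read 'a'  n0⇒n1  → match P0@[17:17]
[18] read 'b'  n1⇒n2
[19] read 'd'  n2⇒n3
[20] read 'd'  n3⇒n4
[21] read 'b'  n4⇒n5  → match P1@[17:21]
[22] read 'b'  n5⇒n0 ·f
[23] read 'a'  n0⇒n1  → match P0@[23:23]
[24] read 'b'  n1⇒n2
[25] read 'd'  n2⇒n3
[26] read 'd'  n3⇒n4
[27] read 'b'  n4⇒n5  → match P1@[23:27]
[28] read 'a'  n5⇒n1 ·f  → match P0@[28:28]
[29] read 'b'  n1⇒n2
[30] read 'd'  n2⇒n3
[31] read 'd'  n3⇒n4
[32] read 'b'  n4⇒n5  → match P1@[28:32]
[33] read 'd'  n5⇒n0 ·f
[34] read 'b'  n0⇒n0
[35] read 'd'  n0⇒n0
[36] read 'b'  n0⇒n0
[37] read 'a'  n0⇒n1  → match P0@[37:37]
[38] read 'a'  n1⇒n1 ·f  → match P0@[38:38]
[39] read 'd'  n1⇒n0 ·f
[40] read 'a'  n0⇒n1  → match P0@[40:40]
[41] read 'b'  n1⇒n2
[42] read 'a'  n2⇒n1 ·f  → match P0@[42:42]
[43] read 'c'  n1⇒n0 ·f
[44] read 'a'  n0⇒n1  → match P0@[44:44]
[45] read 'a'  n1⇒n1 ·f  → match P0@[45:45]
[46] read 'c'  n1⇒n0 ·f
[47] read 'a'  n0⇒n1  → match P0@[47:47]
[48] read 'a'  n1⇒n1 ·f  → match P0@[48:48]
[49] read 'b'  n1⇒n2
[50] read 'b'  n2⇒n0 ·f
[51] read 'b'  n0⇒n0
[52] read 'a'  n0⇒n1  → match P0@[52:52]
[53] read 'b'  n1⇒n2
[54] read 'a'  n2⇒n1 ·f  → match P0@[54:54]
[55] read 'a'  n1⇒n1 ·f  → match P0@[55:55]
[56] read 'd'  n1⇒n0 ·f
[57] read 'a'  n0⇒n1  → match P0@[57:57]
[58] read 'a'  n1⇒n1 ·f  → match P0@[58:58]
[59] read 'b'  n1⇒n2
[60] read 'd'  n2⇒n3
[61] read 'd'  n3⇒n4
[62] read 'b'  n4⇒n5  → match P1@[58:62]
[63] read 'a'  n5⇒n1 ·f  → match P0@[63:63]
[64] read 'a'  n1⇒n1 ·f  → match P0@[64:64]
[65] read 'b'  n1⇒n2
[66] read 'd'  n2⇒n3
[67] read 'd'  n3⇒n4
[68] read 'b'  n4⇒n5  → match P1@[64:68]
[69] read 'b'  n5⇒n0 ·f

Matches: [[0,0],[4,1],[10,0],[14,1],[17,0],[21,1],[23,0],[27,1],[28,0],[32,1],[37,0],[38,0],[40,0],[42,0],[44,0],[45,0],[47,0],[48,0],[52,0],[54,0],[55,0],[57,0],[58,0],[62,1],[63,0],[64,0],[68,1]]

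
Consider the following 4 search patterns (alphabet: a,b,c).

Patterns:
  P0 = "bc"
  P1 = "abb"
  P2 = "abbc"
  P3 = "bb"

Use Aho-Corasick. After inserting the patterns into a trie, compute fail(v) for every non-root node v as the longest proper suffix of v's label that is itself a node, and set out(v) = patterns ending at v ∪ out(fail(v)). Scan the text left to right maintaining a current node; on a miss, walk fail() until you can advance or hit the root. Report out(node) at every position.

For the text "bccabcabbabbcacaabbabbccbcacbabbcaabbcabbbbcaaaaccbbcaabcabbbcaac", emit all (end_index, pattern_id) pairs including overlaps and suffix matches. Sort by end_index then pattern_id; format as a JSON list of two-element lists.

Build:
Trie (insert patterns):
  n0 'ε': a→3 b→1
  n1 'b': b→7 c→2
  n2 'bc': ·  [P0 ends]
  n3 'a': b→4
  n4 'ab': b→5
  n5 'abb': c→6  [P1 ends]
  n6 'abbc': ·  [P2 ends]
  n7 'bb': ·  [P3 ends]

Failure links (BFS by depth):
  fail(1) 'b': from fail(0)=0 chase 'b': 0 ⇒ 0;  out=∅∪out(0)=∅
  fail(3) 'a': from fail(0)=0 chase 'a': 0 ⇒ 0;  out=∅∪out(0)=∅
  fail(2) 'bc': from fail(1)=0 chase 'c': 0 ⇒ 0;  out={0}∪out(0)={0}
  fail(4) 'ab': from fail(3)=0 chase 'b': 0 ⇒ 1;  out=∅∪out(1)=∅
  fail(7) 'bb': from fail(1)=0 chase 'b': 0 ⇒ 1;  out={3}∪out(1)={3}
  fail(5) 'abb': from fail(4)=1 chase 'b': 1 ⇒ 7;  out={1}∪out(7)={1,3}
  fail(6) 'abbc': from fail(5)=7 chase 'c': 7→1 ⇒ 2;  out={2}∪out(2)={0,2}

Text stream:
i=0 'b': node 0→1
i=1 'c': node 1→2  emit P0@[0:1]
i=2 'c': node 2→0 (fail-walked)
i=3 'a': node 0→3
i=4 'b': node 3→4
i=5 'c': node 4→2 (fail-walked)  emit P0@[4:5]
i=6 'a': node 2→3 (fail-walked)
i=7 'b': node 3→4
i=8 'b': node 4→5  emit P1@[6:8],P3@[7:8]
i=9 'a': node 5→3 (fail-walked)
i=10 'b': node 3→4
i=11 'b': node 4→5  emit P1@[9:11],P3@[10:11]
i=12 'c': node 5→6  emit P0@[11:12],P2@[9:12]
i=13 'a': node 6→3 (fail-walked)
i=14 'c': node 3→0 (fail-walked)
i=15 'a': node 0→3
i=16 'a': node 3→3 (fail-walked)
i=17 'b': node 3→4
i=18 'b': node 4→5  emit P1@[16:18],P3@[17:18]
i=19 'a': node 5→3 (fail-walked)
i=20 'b': node 3→4
i=21 'b': node 4→5  emit P1@[19:21],P3@[20:21]
i=22 'c': node 5→6  emit P0@[21:22],P2@[19:22]
i=23 'c': node 6→0 (fail-walked)
i=24 'b': node 0→1
i=25 'c': node 1→2  emit P0@[24:25]
i=26 'a': node 2→3 (fail-walked)
i=27 'c': node 3→0 (fail-walked)
i=28 'b': node 0→1
i=29 'a': node 1→3 (fail-walked)
i=30 'b': node 3→4
i=31 'b': node 4→5  emit P1@[29:31],P3@[30:31]
i=32 'c': node 5→6  emit P0@[31:32],P2@[29:32]
i=33 'a': node 6→3 (fail-walked)
i=34 'a': node 3→3 (fail-walked)
i=35 'b': node 3→4
i=36 'b': node 4→5  emit P1@[34:36],P3@[35:36]
i=37 'c': node 5→6  emit P0@[36:37],P2@[34:37]
i=38 'a': node 6→3 (fail-walked)
i=39 'b': node 3→4
i=40 'b': node 4→5  emit P1@[38:40],P3@[39:40]
i=41 'b': node 5→7 (fail-walked)  emit P3@[40:41]
i=42 'b': node 7→7 (fail-walked)  emit P3@[41:42]
i=43 'c': node 7→2 (fail-walked)  emit P0@[42:43]
i=44 'a': node 2→3 (fail-walked)
i=45 'a': node 3→3 (fail-walked)
i=46 'a': node 3→3 (fail-walked)
i=47 'a': node 3→3 (fail-walked)
i=48 'c': node 3→0 (fail-walked)
i=49 'c': node 0→0
i=50 'b': node 0→1
i=51 'b': node 1→7  emit P3@[50:51]
i=52 'c': node 7→2 (fail-walked)  emit P0@[51:52]
i=53 'a': node 2→3 (fail-walked)
i=54 'a': node 3→3 (fail-walked)
i=55 'b': node 3→4
i=56 'c': node 4→2 (fail-walked)  emit P0@[55:56]
i=57 'a': node 2→3 (fail-walked)
i=58 'b': node 3→4
i=59 'b': node 4→5  emit P1@[57:59],P3@[58:59]
i=60 'b': node 5→7 (fail-walked)  emit P3@[59:60]
i=61 'c': node 7→2 (fail-walked)  emit P0@[60:61]
i=62 'a': node 2→3 (fail-walked)
i=63 'a': node 3→3 (fail-walked)
i=64 'c': node 3→0 (fail-walked)

Result: [[1,0],[5,0],[8,1],[8,3],[11,1],[11,3],[12,0],[12,2],[18,1],[18,3],[21,1],[21,3],[22,0],[22,2],[25,0],[31,1],[31,3],[32,0],[32,2],[36,1],[36,3],[37,0],[37,2],[40,1],[40,3],[41,3],[42,3],[43,0],[51,3],[52,0],[56,0],[59,1],[59,3],[60,3],[61,0]]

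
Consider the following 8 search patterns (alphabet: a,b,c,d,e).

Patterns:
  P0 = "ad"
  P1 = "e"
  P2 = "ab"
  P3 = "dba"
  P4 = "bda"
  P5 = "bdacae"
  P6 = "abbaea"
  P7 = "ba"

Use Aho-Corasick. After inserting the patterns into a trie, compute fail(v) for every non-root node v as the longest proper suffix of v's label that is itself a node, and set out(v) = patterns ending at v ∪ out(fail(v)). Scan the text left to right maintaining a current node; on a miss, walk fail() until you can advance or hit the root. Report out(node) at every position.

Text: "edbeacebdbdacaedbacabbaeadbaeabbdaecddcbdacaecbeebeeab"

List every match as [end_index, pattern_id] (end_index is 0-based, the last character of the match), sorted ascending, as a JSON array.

Build:
Trie (insert patterns):
  n0 'ε': a→1 b→8 d→5 e→3
  n1 'a': b→4 d→2
  n2 'ad': ·  ←P0
  n3 'e': ·  ←P1
  n4 'ab': b→14  ←P2
  n5 'd': b→6
  n6 'db': a→7
  n7 'dba': ·  ←P3
  n8 'b': a→18 d→9
  n9 'bd': a→10
  n10 'bda': c→11  ←P4
  n11 'bdac': a→12
  n12 'bdaca': e→13
  n13 'bdacae': ·  ←P5
  n14 'abb': a→15
  n15 'abba': e→16
  n16 'abbae': a→17
  n17 'abbaea': ·  ←P6
  n18 'ba': ·  ←P7

BFS fail/out derivation:
  n1('a'): parent n0 fail=0; on 'a' 0 → fail=0;  out ∅∪∅=∅
  n3('e'): parent n0 fail=0; on 'e' 0 → fail=0;  out {1}∪∅={1}
  n5('d'): parent n0 fail=0; on 'd' 0 → fail=0;  out ∅∪∅=∅
  n8('b'): parent n0 fail=0; on 'b' 0 → fail=0;  out ∅∪∅=∅
  n2('ad'): parent n1 fail=0; on 'd' 0 → fail=5;  out {0}∪∅={0}
  n4('ab'): parent n1 fail=0; on 'b' 0 → fail=8;  out {2}∪∅={2}
  n6('db'): parent n5 fail=0; on 'b' 0 → fail=8;  out ∅∪∅=∅
  n9('bd'): parent n8 fail=0; on 'd' 0 → fail=5;  out ∅∪∅=∅
  n18('ba'): parent n8 fail=0; on 'a' 0 → fail=1;  out {7}∪∅={7}
  n7('dba'): parent n6 fail=8; on 'a' 8 → fail=18;  out {3}∪{7}={3,7}
  n10('bda'): parent n9 fail=5; on 'a' 5→0 → fail=1;  out {4}∪∅={4}
  n14('abb'): parent n4 fail=8; on 'b' 8→0 → fail=8;  out ∅∪∅=∅
  n11('bdac'): parent n10 fail=1; on 'c' 1→0 → fail=0;  out ∅∪∅=∅
  n15('abba'): parent n14 fail=8; on 'a' 8 → fail=18;  out ∅∪{7}={7}
  n12('bdaca'): parent n11 fail=0; on 'a' 0 → fail=1;  out ∅∪∅=∅
  n16('abbae'): parent n15 fail=18; on 'e' 18→1→0 → fail=3;  out ∅∪{1}={1}
  n13('bdacae'): parent n12 fail=1; on 'e' 1→0 → fail=3;  out {5}∪{1}={1,5}
  n17('abbaea'): parent n16 fail=3; on 'a' 3→0 → fail=1;  out {6}∪∅={6}

Scan:
[0] read 'e'  n0⇒n3  emit P1@[0:0]
[1] read 'd'  n3⇒n5 ·f
[2] read 'b'  n5⇒n6
[3] read 'e'  n6⇒n3 ·f  emit P1@[3:3]
[4] read 'a'  n3⇒n1 ·f
[5] read 'c'  n1⇒n0 ·f
[6] read 'e'  n0⇒n3  emit P1@[6:6]
[7] read 'b'  n3⇒n8 ·f
[8] read 'd'  n8⇒n9
[9] read 'b'  n9⇒n6 ·f
[10] read 'd'  n6⇒n9 ·f
[11] read 'a'  n9⇒n10  emit P4@[9:11]
[12] read 'c'  n10⇒n11
[13] read 'a'  n11⇒n12
[14] read 'e'  n12⇒n13  emit P1@[14:14],P5@[9:14]
[15] read 'd'  n13⇒n5 ·f
[16] read 'b'  n5⇒n6
[17] read 'a'  n6⇒n7  emit P3@[15:17],P7@[16:17]
[18] read 'c'  n7⇒n0 ·f
[19] read 'a'  n0⇒n1
[20] read 'b'  n1⇒n4  emit P2@[19:20]
[21] read 'b'  n4⇒n14
[22] read 'a'  n14⇒n15  emit P7@[21:22]
[23] read 'e'  n15⇒n16  emit P1@[23:23]
[24] read 'a'  n16⇒n17  emit P6@[19:24]
[25] read 'd'  n17⇒n2 ·f  emit P0@[24:25]
[26] read 'b'  n2⇒n6 ·f
[27] read 'a'  n6⇒n7  emit P3@[25:27],P7@[26:27]
[28] read 'e'  n7⇒n3 ·f  emit P1@[28:28]
[29] read 'a'  n3⇒n1 ·f
[30] read 'b'  n1⇒n4  emit P2@[29:30]
[31] read 'b'  n4⇒n14
[32] read 'd'  n14⇒n9 ·f
[33] read 'a'  n9⇒n10  emit P4@[31:33]
[34] read 'e'  n10⇒n3 ·f  emit P1@[34:34]
[35] read 'c'  n3⇒n0 ·f
[36] read 'd'  n0⇒n5
[37] read 'd'  n5⇒n5 ·f
[38] read 'c'  n5⇒n0 ·f
[39] read 'b'  n0⇒n8
[40] read 'd'  n8⇒n9
[41] read 'a'  n9⇒n10  emit P4@[39:41]
[42] read 'c'  n10⇒n11
[43] read 'a'  n11⇒n12
[44] read 'e'  n12⇒n13  emit P1@[44:44],P5@[39:44]
[45] read 'c'  n13⇒n0 ·f
[46] read 'b'  n0⇒n8
[47] read 'e'  n8⇒n3 ·f  emit P1@[47:47]
[48] read 'e'  n3⇒n3 ·f  emit P1@[48:48]
[49] read 'b'  n3⇒n8 ·f
[50] read 'e'  n8⇒n3 ·f  emit P1@[50:50]
[51] read 'e'  n3⇒n3 ·f  emit P1@[51:51]
[52] read 'a'  n3⇒n1 ·f
[53] read 'b'  n1⇒n4  emit P2@[52:53]

Matches: [[0,1],[3,1],[6,1],[11,4],[14,1],[14,5],[17,3],[17,7],[20,2],[22,7],[23,1],[24,6],[25,0],[27,3],[27,7],[28,1],[30,2],[33,4],[34,1],[41,4],[44,1],[44,5],[47,1],[48,1],[50,1],[51,1],[53,2]]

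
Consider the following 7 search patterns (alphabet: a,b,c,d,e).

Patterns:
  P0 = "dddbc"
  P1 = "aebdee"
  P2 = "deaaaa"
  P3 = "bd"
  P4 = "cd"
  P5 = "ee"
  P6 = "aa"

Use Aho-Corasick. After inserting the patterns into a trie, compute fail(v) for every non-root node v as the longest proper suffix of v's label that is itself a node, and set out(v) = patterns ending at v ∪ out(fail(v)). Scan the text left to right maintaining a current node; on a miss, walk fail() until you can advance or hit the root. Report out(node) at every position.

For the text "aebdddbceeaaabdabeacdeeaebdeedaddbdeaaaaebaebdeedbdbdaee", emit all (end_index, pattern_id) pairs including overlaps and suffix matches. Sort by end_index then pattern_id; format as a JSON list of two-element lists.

Build automaton:
Trie (insert patterns):
  n0 'ε': a→6 b→17 c→19 d→1 e→21
  n1 'd': d→2 e→12
  n2 'dd': d→3
  n3 'ddd': b→4
  n4 'dddb': c→5
  n5 'dddbc': ·  [P0 ends]
  n6 'a': a→23 e→7
  n7 'ae': b→8
  n8 'aeb': d→9
  n9 'aebd': e→10
  n10 'aebde': e→11
  n11 'aebdee': ·  [P1 ends]
  n12 'de': a→13
  n13 'dea': a→14
  n14 'deaa': a→15
  n15 'deaaa': a→16
  n16 'deaaaa': ·  [P2 ends]
  n17 'b': d→18
  n18 'bd': ·  [P3 ends]
  n19 'c': d→20
  n20 'cd': ·  [P4 ends]
  n21 'e': e→22
  n22 'ee': ·  [P5 ends]
  n23 'aa': ·  [P6 ends]

BFS fail/out derivation:
  fail(1) 'd': from fail(0)=0 chase 'd': 0 ⇒ 0;  out=∅∪out(0)=∅
  fail(6) 'a': from fail(0)=0 chase 'a': 0 ⇒ 0;  out=∅∪out(0)=∅
  fail(17) 'b': from fail(0)=0 chase 'b': 0 ⇒ 0;  out=∅∪out(0)=∅
  fail(19) 'c': from fail(0)=0 chase 'c': 0 ⇒ 0;  out=∅∪out(0)=∅
  fail(21) 'e': from fail(0)=0 chase 'e': 0 ⇒ 0;  out=∅∪out(0)=∅
  fail(2) 'dd': from fail(1)=0 chase 'd': 0 ⇒ 1;  out=∅∪out(1)=∅
  fail(7) 'ae': from fail(6)=0 chase 'e': 0 ⇒ 21;  out=∅∪out(21)=∅
  fail(12) 'de': from fail(1)=0 chase 'e': 0 ⇒ 21;  out=∅∪out(21)=∅
  fail(18) 'bd': from fail(17)=0 chase 'd': 0 ⇒ 1;  out={3}∪out(1)={3}
  fail(20) 'cd': from fail(19)=0 chase 'd': 0 ⇒ 1;  out={4}∪out(1)={4}
  fail(22) 'ee': from fail(21)=0 chase 'e': 0 ⇒ 21;  out={5}∪out(21)={5}
  fail(23) 'aa': from fail(6)=0 chase 'a': 0 ⇒ 6;  out={6}∪out(6)={6}
  fail(3) 'ddd': from fail(2)=1 chase 'd': 1 ⇒ 2;  out=∅∪out(2)=∅
  fail(8) 'aeb': from fail(7)=21 chase 'b': 21→0 ⇒ 17;  out=∅∪out(17)=∅
  fail(13) 'dea': from fail(12)=21 chase 'a': 21→0 ⇒ 6;  out=∅∪out(6)=∅
  fail(4) 'dddb': from fail(3)=2 chase 'b': 2→1→0 ⇒ 17;  out=∅∪out(17)=∅
  fail(9) 'aebd': from fail(8)=17 chase 'd': 17 ⇒ 18;  out=∅∪out(18)={3}
  fail(14) 'deaa': from fail(13)=6 chase 'a': 6 ⇒ 23;  out=∅∪out(23)={6}
  fail(5) 'dddbc': from fail(4)=17 chase 'c': 17→0 ⇒ 19;  out={0}∪out(19)={0}
  fail(10) 'aebde': from fail(9)=18 chase 'e': 18→1 ⇒ 12;  out=∅∪out(12)=∅
  fail(15) 'deaaa': from fail(14)=23 chase 'a': 23→6 ⇒ 23;  out=∅∪out(23)={6}
  fail(11) 'aebdee': from fail(10)=12 chase 'e': 12→21 ⇒ 22;  out={1}∪out(22)={1,5}
  fail(16) 'deaaaa': from fail(15)=23 chase 'a': 23→6 ⇒ 23;  out={2}∪out(23)={2,6}

Text stream:
pos 0 'a': at 6
pos 1 'e': at 7
pos 2 'b': at 8
pos 3 'd': at 9  emit P3@[2:3]
pos 4 'd': at 2 (fail-walked)
pos 5 'd': at 3
pos 6 'b': at 4
pos 7 'c': at 5  emit P0@[3:7]
pos 8 'e': at 21 (fail-walked)
pos 9 'e': at 22  emit P5@[8:9]
pos 10 'a': at 6 (fail-walked)
pos 11 'a': at 23  emit P6@[10:11]
pos 12 'a': at 23 (fail-walked)  emit P6@[11:12]
pos 13 'b': at 17 (fail-walked)
pos 14 'd': at 18  emit P3@[13:14]
pos 15 'a': at 6 (fail-walked)
pos 16 'b': at 17 (fail-walked)
pos 17 'e': at 21 (fail-walked)
pos 18 'a': at 6 (fail-walked)
pos 19 'c': at 19 (fail-walked)
pos 20 'd': at 20  emit P4@[19:20]
pos 21 'e': at 12 (fail-walked)
pos 22 'e': at 22 (fail-walked)  emit P5@[21:22]
pos 23 'a': at 6 (fail-walked)
pos 24 'e': at 7
pos 25 'b': at 8
pos 26 'd': at 9  emit P3@[25:26]
pos 27 'e': at 10
pos 28 'e': at 11  emit P1@[23:28],P5@[27:28]
pos 29 'd': at 1 (fail-walked)
pos 30 'a': at 6 (fail-walked)
pos 31 'd': at 1 (fail-walked)
pos 32 'd': at 2
pos 33 'b': at 17 (fail-walked)
pos 34 'd': at 18  emit P3@[33:34]
pos 35 'e': at 12 (fail-walked)
pos 36 'a': at 13
pos 37 'a': at 14  emit P6@[36:37]
pos 38 'a': at 15  emit P6@[37:38]
pos 39 'a': at 16  emit P2@[34:39],P6@[38:39]
pos 40 'e': at 7 (fail-walked)
pos 41 'b': at 8
pos 42 'a': at 6 (fail-walked)
pos 43 'e': at 7
pos 44 'b': at 8
pos 45 'd': at 9  emit P3@[44:45]
pos 46 'e': at 10
pos 47 'e': at 11  emit P1@[42:47],P5@[46:47]
pos 48 'd': at 1 (fail-walked)
pos 49 'b': at 17 (fail-walked)
pos 50 'd': at 18  emit P3@[49:50]
pos 51 'b': at 17 (fail-walked)
pos 52 'd': at 18  emit P3@[51:52]
pos 53 'a': at 6 (fail-walked)
pos 54 'e': at 7
pos 55 'e': at 22 (fail-walked)  emit P5@[54:55]

Result: [[3,3],[7,0],[9,5],[11,6],[12,6],[14,3],[20,4],[22,5],[26,3],[28,1],[28,5],[34,3],[37,6],[38,6],[39,2],[39,6],[45,3],[47,1],[47,5],[50,3],[52,3],[55,5]]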